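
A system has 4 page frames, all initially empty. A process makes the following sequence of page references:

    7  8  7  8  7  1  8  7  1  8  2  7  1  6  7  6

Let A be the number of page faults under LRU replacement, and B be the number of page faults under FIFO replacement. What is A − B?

Under LRU: F F . . . F . . . . F . . F . . → 5 faults.
Under FIFO: F F . . . F . . . . F . . F F . → 6 faults.
A − B = 5 − 6 = -1.

-1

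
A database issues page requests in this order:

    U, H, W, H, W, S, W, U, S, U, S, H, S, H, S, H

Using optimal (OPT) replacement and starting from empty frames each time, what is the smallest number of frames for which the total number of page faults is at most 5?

f=1: 16 faults
f=2: 6 faults
f=3: 5 faults
f=4: 4 faults
Smallest f with faults ≤ 5 is 3.

3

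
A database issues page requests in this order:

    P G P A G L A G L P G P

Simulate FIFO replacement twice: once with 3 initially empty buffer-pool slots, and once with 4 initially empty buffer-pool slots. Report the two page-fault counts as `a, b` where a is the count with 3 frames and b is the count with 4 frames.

3 frames: F F . F . F . . . F F . → 6 faults.
4 frames: F F . F . F . . . . . . → 4 faults.
4 < 6: adding a frame reduced faults, as is typical.

6, 4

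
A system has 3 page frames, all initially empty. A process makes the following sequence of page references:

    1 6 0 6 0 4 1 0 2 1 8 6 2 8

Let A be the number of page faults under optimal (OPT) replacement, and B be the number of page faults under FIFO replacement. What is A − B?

-1

Under OPT: F F F . . F . . F . F F . . → 7 faults.
Under FIFO: F F F . . F F . F . F F . . → 8 faults.
A − B = 7 − 8 = -1.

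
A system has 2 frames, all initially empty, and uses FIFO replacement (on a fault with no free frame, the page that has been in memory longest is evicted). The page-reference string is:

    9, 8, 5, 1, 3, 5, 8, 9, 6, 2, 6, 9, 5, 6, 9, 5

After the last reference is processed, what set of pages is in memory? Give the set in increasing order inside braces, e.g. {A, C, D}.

{5, 9}

9: miss, frames (9)
8: miss, frames (9 8)
5: miss, evict 9, frames (8 5)
1: miss, evict 8, frames (5 1)
3: miss, evict 5, frames (1 3)
5: miss, evict 1, frames (3 5)
8: miss, evict 3, frames (5 8)
9: miss, evict 5, frames (8 9)
6: miss, evict 8, frames (9 6)
2: miss, evict 9, frames (6 2)
6: hit
9: miss, evict 6, frames (2 9)
5: miss, evict 2, frames (9 5)
6: miss, evict 9, frames (5 6)
9: miss, evict 5, frames (6 9)
5: miss, evict 6, frames (9 5)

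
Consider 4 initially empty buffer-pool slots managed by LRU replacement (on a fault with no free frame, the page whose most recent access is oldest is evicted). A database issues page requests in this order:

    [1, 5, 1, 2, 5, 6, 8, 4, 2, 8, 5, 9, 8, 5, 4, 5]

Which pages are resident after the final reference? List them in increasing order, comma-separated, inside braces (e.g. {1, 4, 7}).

{4, 5, 8, 9}

1: miss, frames {1}
5: miss, frames {1,5}
1: hit
2: miss, frames {5,1,2}
5: hit
6: miss, frames {1,2,5,6}
8: miss, evict 1, frames {2,5,6,8}
4: miss, evict 2, frames {5,6,8,4}
2: miss, evict 5, frames {6,8,4,2}
8: hit
5: miss, evict 6, frames {4,2,8,5}
9: miss, evict 4, frames {2,8,5,9}
8: hit
5: hit
4: miss, evict 2, frames {9,8,5,4}
5: hit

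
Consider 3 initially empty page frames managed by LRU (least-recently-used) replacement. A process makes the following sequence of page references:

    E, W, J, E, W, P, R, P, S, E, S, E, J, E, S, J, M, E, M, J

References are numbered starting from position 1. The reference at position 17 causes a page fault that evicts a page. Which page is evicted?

E

pos 1: E -> fault, frames (E)
pos 2: W -> fault, frames (E W)
pos 3: J -> fault, frames (E W J)
pos 4: E -> hit
pos 5: W -> hit
pos 6: P -> fault, evict J, frames (E W P)
pos 7: R -> fault, evict E, frames (W P R)
pos 8: P -> hit
pos 9: S -> fault, evict W, frames (R P S)
pos 10: E -> fault, evict R, frames (P S E)
pos 11: S -> hit
pos 12: E -> hit
pos 13: J -> fault, evict P, frames (S E J)
pos 14: E -> hit
pos 15: S -> hit
pos 16: J -> hit
pos 17: M -> fault, evict E, frames (S J M)
At position 17, page E is evicted.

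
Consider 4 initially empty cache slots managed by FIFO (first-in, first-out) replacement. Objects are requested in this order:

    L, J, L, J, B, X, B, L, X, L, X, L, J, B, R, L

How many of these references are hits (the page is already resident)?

10

L -> miss, frames (L)
J -> miss, frames (L J)
L -> hit
J -> hit
B -> miss, frames (L J B)
X -> miss, frames (L J B X)
B -> hit
L -> hit
X -> hit
L -> hit
X -> hit
L -> hit
J -> hit
B -> hit
R -> miss, evict L, frames (J B X R)
L -> miss, evict J, frames (B X R L)
Hits: 10.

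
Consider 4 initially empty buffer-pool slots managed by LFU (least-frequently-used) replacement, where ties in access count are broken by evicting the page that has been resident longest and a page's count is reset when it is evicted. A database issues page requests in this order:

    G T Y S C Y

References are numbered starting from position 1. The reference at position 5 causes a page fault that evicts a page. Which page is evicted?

pos 1: G → fault, frames [G]
pos 2: T → fault, frames [G, T]
pos 3: Y → fault, frames [G, T, Y]
pos 4: S → fault, frames [G, T, Y, S]
pos 5: C → fault, evict G, frames [T, Y, S, C]
At position 5, page G is evicted.

G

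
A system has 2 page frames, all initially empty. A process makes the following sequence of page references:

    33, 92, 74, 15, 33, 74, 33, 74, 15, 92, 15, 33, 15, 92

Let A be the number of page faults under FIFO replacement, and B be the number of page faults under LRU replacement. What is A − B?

1

Under FIFO: F F F F F F . . F F . F F F → 11 faults.
Under LRU: F F F F F F . . F F . F . F → 10 faults.
A − B = 11 − 10 = 1.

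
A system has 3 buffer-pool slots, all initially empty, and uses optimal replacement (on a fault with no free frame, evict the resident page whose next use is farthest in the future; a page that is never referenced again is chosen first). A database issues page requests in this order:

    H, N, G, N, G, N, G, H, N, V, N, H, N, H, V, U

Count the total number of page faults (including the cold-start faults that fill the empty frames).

5

H: fault, frames (H)
N: fault, frames (H N)
G: fault, frames (H N G)
N: hit
G: hit
N: hit
G: hit
H: hit
N: hit
V: fault, evict G, frames (H N V)
N: hit
H: hit
N: hit
H: hit
V: hit
U: fault, evict V, frames (H N U)
Page faults: 5.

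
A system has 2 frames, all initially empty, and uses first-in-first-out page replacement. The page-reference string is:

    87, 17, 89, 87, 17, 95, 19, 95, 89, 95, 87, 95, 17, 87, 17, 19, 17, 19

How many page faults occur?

12

87 -> fault, frames (87)
17 -> fault, frames (87 17)
89 -> fault, evict 87, frames (17 89)
87 -> fault, evict 17, frames (89 87)
17 -> fault, evict 89, frames (87 17)
95 -> fault, evict 87, frames (17 95)
19 -> fault, evict 17, frames (95 19)
95 -> hit
89 -> fault, evict 95, frames (19 89)
95 -> fault, evict 19, frames (89 95)
87 -> fault, evict 89, frames (95 87)
95 -> hit
17 -> fault, evict 95, frames (87 17)
87 -> hit
17 -> hit
19 -> fault, evict 87, frames (17 19)
17 -> hit
19 -> hit
Page faults: 12.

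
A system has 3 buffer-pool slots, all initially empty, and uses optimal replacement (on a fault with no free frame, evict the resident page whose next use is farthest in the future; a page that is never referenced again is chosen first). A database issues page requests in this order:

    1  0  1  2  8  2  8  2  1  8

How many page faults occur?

1 → miss, frames {1}
0 → miss, frames {1,0}
1 → hit
2 → miss, frames {1,0,2}
8 → miss, evict 0, frames {1,2,8}
2 → hit
8 → hit
2 → hit
1 → hit
8 → hit
Page faults: 4.

4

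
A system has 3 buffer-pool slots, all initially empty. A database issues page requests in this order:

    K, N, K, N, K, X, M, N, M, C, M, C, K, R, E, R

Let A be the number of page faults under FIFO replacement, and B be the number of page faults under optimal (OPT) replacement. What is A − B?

1

Under FIFO: F F . . . F F . . F . . F F F . → 8 faults.
Under OPT: F F . . . F F . . F . . . F F . → 7 faults.
A − B = 8 − 7 = 1.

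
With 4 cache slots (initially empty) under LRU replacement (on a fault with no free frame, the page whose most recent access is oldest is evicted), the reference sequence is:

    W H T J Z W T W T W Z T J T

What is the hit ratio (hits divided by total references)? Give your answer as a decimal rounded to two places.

0.57

W -> miss, frames {W}
H -> miss, frames {W,H}
T -> miss, frames {W,H,T}
J -> miss, frames {W,H,T,J}
Z -> miss, evict W, frames {H,T,J,Z}
W -> miss, evict H, frames {T,J,Z,W}
T -> hit
W -> hit
T -> hit
W -> hit
Z -> hit
T -> hit
J -> hit
T -> hit
Hits: 8 of 14 references → 8/14 = 0.5714.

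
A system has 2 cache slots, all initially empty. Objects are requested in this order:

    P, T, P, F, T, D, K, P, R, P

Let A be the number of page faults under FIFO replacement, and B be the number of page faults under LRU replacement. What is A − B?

Under FIFO: F F . F . F F F F . → 7 faults.
Under LRU: F F . F F F F F F . → 8 faults.
A − B = 7 − 8 = -1.

-1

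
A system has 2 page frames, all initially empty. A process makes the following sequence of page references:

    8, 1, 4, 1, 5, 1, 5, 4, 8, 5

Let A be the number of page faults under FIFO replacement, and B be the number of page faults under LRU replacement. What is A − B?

Under FIFO: F F F . F F . F F F → 8 faults.
Under LRU: F F F . F . . F F F → 7 faults.
A − B = 8 − 7 = 1.

1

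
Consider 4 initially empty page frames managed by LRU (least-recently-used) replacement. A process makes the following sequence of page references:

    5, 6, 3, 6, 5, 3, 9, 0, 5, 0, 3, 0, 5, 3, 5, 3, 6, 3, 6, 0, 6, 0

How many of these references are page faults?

5: miss, frames [5]
6: miss, frames [5, 6]
3: miss, frames [5, 6, 3]
6: hit
5: hit
3: hit
9: miss, frames [6, 5, 3, 9]
0: miss, evict 6, frames [5, 3, 9, 0]
5: hit
0: hit
3: hit
0: hit
5: hit
3: hit
5: hit
3: hit
6: miss, evict 9, frames [0, 5, 3, 6]
3: hit
6: hit
0: hit
6: hit
0: hit
Page faults: 6.

6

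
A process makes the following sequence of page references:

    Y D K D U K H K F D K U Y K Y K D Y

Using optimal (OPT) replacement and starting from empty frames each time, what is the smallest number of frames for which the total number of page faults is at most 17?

2

f=1: 18 faults
f=2: 10 faults
f=3: 8 faults
f=4: 7 faults
f=5: 6 faults
f=6: 6 faults
Smallest f with faults ≤ 17 is 2.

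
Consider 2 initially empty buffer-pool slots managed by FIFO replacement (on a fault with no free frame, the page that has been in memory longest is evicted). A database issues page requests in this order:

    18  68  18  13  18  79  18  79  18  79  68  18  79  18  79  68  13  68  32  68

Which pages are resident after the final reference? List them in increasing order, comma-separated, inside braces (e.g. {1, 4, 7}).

{32, 68}

18: miss, frames [18]
68: miss, frames [18, 68]
18: hit
13: miss, evict 18, frames [68, 13]
18: miss, evict 68, frames [13, 18]
79: miss, evict 13, frames [18, 79]
18: hit
79: hit
18: hit
79: hit
68: miss, evict 18, frames [79, 68]
18: miss, evict 79, frames [68, 18]
79: miss, evict 68, frames [18, 79]
18: hit
79: hit
68: miss, evict 18, frames [79, 68]
13: miss, evict 79, frames [68, 13]
68: hit
32: miss, evict 68, frames [13, 32]
68: miss, evict 13, frames [32, 68]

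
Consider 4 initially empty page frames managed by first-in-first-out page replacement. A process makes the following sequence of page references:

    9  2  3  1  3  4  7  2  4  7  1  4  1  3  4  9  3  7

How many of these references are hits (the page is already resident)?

9: fault, frames [9]
2: fault, frames [9, 2]
3: fault, frames [9, 2, 3]
1: fault, frames [9, 2, 3, 1]
3: hit
4: fault, evict 9, frames [2, 3, 1, 4]
7: fault, evict 2, frames [3, 1, 4, 7]
2: fault, evict 3, frames [1, 4, 7, 2]
4: hit
7: hit
1: hit
4: hit
1: hit
3: fault, evict 1, frames [4, 7, 2, 3]
4: hit
9: fault, evict 4, frames [7, 2, 3, 9]
3: hit
7: hit
Hits: 9.

9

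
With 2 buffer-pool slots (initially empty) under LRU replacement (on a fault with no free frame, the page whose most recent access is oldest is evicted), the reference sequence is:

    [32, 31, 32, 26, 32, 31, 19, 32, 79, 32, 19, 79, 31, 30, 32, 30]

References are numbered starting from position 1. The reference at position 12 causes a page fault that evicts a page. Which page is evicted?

pos 1: 32: fault, frames (32)
pos 2: 31: fault, frames (32 31)
pos 3: 32: hit
pos 4: 26: fault, evict 31, frames (32 26)
pos 5: 32: hit
pos 6: 31: fault, evict 26, frames (32 31)
pos 7: 19: fault, evict 32, frames (31 19)
pos 8: 32: fault, evict 31, frames (19 32)
pos 9: 79: fault, evict 19, frames (32 79)
pos 10: 32: hit
pos 11: 19: fault, evict 79, frames (32 19)
pos 12: 79: fault, evict 32, frames (19 79)
At position 12, page 32 is evicted.

32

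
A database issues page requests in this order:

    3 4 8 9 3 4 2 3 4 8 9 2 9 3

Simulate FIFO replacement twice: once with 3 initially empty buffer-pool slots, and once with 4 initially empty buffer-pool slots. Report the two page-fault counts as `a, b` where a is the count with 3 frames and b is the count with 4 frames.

10, 11

3 frames: F F F F F F F . . F F . . F → 10 faults.
4 frames: F F F F . . F F F F F F . F → 11 faults.
11 > 10: adding a frame increased faults — Belady's anomaly.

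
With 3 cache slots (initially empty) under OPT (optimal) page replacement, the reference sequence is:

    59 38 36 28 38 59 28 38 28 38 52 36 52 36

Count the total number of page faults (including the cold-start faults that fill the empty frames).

59 → miss, frames [59]
38 → miss, frames [59, 38]
36 → miss, frames [59, 38, 36]
28 → miss, evict 36, frames [59, 38, 28]
38 → hit
59 → hit
28 → hit
38 → hit
28 → hit
38 → hit
52 → miss, evict 28, frames [59, 38, 52]
36 → miss, evict 38, frames [59, 52, 36]
52 → hit
36 → hit
Page faults: 6.

6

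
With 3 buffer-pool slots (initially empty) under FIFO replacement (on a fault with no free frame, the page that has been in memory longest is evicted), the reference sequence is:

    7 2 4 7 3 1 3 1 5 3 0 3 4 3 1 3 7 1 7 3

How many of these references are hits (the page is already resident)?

8

7: fault, frames (7)
2: fault, frames (7 2)
4: fault, frames (7 2 4)
7: hit
3: fault, evict 7, frames (2 4 3)
1: fault, evict 2, frames (4 3 1)
3: hit
1: hit
5: fault, evict 4, frames (3 1 5)
3: hit
0: fault, evict 3, frames (1 5 0)
3: fault, evict 1, frames (5 0 3)
4: fault, evict 5, frames (0 3 4)
3: hit
1: fault, evict 0, frames (3 4 1)
3: hit
7: fault, evict 3, frames (4 1 7)
1: hit
7: hit
3: fault, evict 4, frames (1 7 3)
Hits: 8.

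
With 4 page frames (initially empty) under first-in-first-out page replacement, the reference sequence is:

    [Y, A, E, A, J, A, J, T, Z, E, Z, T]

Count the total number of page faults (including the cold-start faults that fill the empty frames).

Y → miss, frames {Y}
A → miss, frames {Y,A}
E → miss, frames {Y,A,E}
A → hit
J → miss, frames {Y,A,E,J}
A → hit
J → hit
T → miss, evict Y, frames {A,E,J,T}
Z → miss, evict A, frames {E,J,T,Z}
E → hit
Z → hit
T → hit
Page faults: 6.

6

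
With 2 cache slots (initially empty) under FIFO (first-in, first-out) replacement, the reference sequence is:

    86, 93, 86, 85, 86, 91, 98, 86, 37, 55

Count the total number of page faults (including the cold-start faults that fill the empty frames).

9

86 -> miss, frames (86)
93 -> miss, frames (86 93)
86 -> hit
85 -> miss, evict 86, frames (93 85)
86 -> miss, evict 93, frames (85 86)
91 -> miss, evict 85, frames (86 91)
98 -> miss, evict 86, frames (91 98)
86 -> miss, evict 91, frames (98 86)
37 -> miss, evict 98, frames (86 37)
55 -> miss, evict 86, frames (37 55)
Page faults: 9.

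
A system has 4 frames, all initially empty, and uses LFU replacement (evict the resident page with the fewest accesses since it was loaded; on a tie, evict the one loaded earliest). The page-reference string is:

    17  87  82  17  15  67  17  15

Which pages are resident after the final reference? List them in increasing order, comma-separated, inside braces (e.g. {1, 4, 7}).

17 -> fault, frames {17}
87 -> fault, frames {17,87}
82 -> fault, frames {17,87,82}
17 -> hit
15 -> fault, frames {17,87,82,15}
67 -> fault, evict 87, frames {17,82,15,67}
17 -> hit
15 -> hit

{15, 17, 67, 82}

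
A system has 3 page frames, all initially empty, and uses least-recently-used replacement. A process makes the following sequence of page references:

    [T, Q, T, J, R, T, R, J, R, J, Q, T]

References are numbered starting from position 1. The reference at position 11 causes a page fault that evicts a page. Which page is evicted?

T

pos 1: T → miss, frames [T]
pos 2: Q → miss, frames [T, Q]
pos 3: T → hit
pos 4: J → miss, frames [Q, T, J]
pos 5: R → miss, evict Q, frames [T, J, R]
pos 6: T → hit
pos 7: R → hit
pos 8: J → hit
pos 9: R → hit
pos 10: J → hit
pos 11: Q → miss, evict T, frames [R, J, Q]
At position 11, page T is evicted.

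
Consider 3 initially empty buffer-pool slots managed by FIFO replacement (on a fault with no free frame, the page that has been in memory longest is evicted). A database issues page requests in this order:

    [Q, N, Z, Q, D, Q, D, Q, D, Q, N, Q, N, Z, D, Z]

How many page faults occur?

Q -> miss, frames [Q]
N -> miss, frames [Q, N]
Z -> miss, frames [Q, N, Z]
Q -> hit
D -> miss, evict Q, frames [N, Z, D]
Q -> miss, evict N, frames [Z, D, Q]
D -> hit
Q -> hit
D -> hit
Q -> hit
N -> miss, evict Z, frames [D, Q, N]
Q -> hit
N -> hit
Z -> miss, evict D, frames [Q, N, Z]
D -> miss, evict Q, frames [N, Z, D]
Z -> hit
Page faults: 8.

8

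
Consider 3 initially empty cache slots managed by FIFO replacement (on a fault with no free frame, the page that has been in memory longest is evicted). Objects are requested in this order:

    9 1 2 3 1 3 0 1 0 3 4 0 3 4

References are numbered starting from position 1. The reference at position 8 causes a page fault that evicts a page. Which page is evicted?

2

pos 1: 9 -> fault, frames (9)
pos 2: 1 -> fault, frames (9 1)
pos 3: 2 -> fault, frames (9 1 2)
pos 4: 3 -> fault, evict 9, frames (1 2 3)
pos 5: 1 -> hit
pos 6: 3 -> hit
pos 7: 0 -> fault, evict 1, frames (2 3 0)
pos 8: 1 -> fault, evict 2, frames (3 0 1)
At position 8, page 2 is evicted.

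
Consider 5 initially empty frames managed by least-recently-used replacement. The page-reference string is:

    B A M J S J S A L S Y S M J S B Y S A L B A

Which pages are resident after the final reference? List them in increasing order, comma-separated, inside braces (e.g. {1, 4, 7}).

B -> miss, frames [B]
A -> miss, frames [B, A]
M -> miss, frames [B, A, M]
J -> miss, frames [B, A, M, J]
S -> miss, frames [B, A, M, J, S]
J -> hit
S -> hit
A -> hit
L -> miss, evict B, frames [M, J, S, A, L]
S -> hit
Y -> miss, evict M, frames [J, A, L, S, Y]
S -> hit
M -> miss, evict J, frames [A, L, Y, S, M]
J -> miss, evict A, frames [L, Y, S, M, J]
S -> hit
B -> miss, evict L, frames [Y, M, J, S, B]
Y -> hit
S -> hit
A -> miss, evict M, frames [J, B, Y, S, A]
L -> miss, evict J, frames [B, Y, S, A, L]
B -> hit
A -> hit

{A, B, L, S, Y}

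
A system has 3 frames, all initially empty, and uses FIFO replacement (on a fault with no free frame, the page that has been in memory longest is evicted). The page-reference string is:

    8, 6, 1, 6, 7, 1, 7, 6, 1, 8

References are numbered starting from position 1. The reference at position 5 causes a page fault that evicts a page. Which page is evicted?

8

pos 1: 8 → fault, frames (8)
pos 2: 6 → fault, frames (8 6)
pos 3: 1 → fault, frames (8 6 1)
pos 4: 6 → hit
pos 5: 7 → fault, evict 8, frames (6 1 7)
At position 5, page 8 is evicted.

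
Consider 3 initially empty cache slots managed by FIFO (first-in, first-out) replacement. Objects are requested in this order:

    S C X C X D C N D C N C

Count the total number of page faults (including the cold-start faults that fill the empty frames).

6

S: miss, frames (S)
C: miss, frames (S C)
X: miss, frames (S C X)
C: hit
X: hit
D: miss, evict S, frames (C X D)
C: hit
N: miss, evict C, frames (X D N)
D: hit
C: miss, evict X, frames (D N C)
N: hit
C: hit
Page faults: 6.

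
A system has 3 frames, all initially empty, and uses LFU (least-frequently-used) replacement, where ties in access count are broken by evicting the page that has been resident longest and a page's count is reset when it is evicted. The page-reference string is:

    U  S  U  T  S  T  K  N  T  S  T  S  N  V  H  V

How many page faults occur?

8

U → miss, frames (U)
S → miss, frames (U S)
U → hit
T → miss, frames (U S T)
S → hit
T → hit
K → miss, evict U, frames (S T K)
N → miss, evict K, frames (S T N)
T → hit
S → hit
T → hit
S → hit
N → hit
V → miss, evict N, frames (S T V)
H → miss, evict V, frames (S T H)
V → miss, evict H, frames (S T V)
Page faults: 8.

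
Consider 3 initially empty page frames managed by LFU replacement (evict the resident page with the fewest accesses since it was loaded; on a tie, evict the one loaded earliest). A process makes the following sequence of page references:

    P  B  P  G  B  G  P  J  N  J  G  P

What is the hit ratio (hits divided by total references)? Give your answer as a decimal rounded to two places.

P → fault, frames [P]
B → fault, frames [P, B]
P → hit
G → fault, frames [P, B, G]
B → hit
G → hit
P → hit
J → fault, evict B, frames [P, G, J]
N → fault, evict J, frames [P, G, N]
J → fault, evict N, frames [P, G, J]
G → hit
P → hit
Hits: 6 of 12 references → 6/12 = 0.5000.

0.50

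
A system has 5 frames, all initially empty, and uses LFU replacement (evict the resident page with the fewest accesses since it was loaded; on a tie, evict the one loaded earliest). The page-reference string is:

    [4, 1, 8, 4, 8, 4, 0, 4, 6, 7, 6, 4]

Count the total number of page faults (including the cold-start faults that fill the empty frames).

6

4 -> miss, frames (4)
1 -> miss, frames (4 1)
8 -> miss, frames (4 1 8)
4 -> hit
8 -> hit
4 -> hit
0 -> miss, frames (4 1 8 0)
4 -> hit
6 -> miss, frames (4 1 8 0 6)
7 -> miss, evict 1, frames (4 8 0 6 7)
6 -> hit
4 -> hit
Page faults: 6.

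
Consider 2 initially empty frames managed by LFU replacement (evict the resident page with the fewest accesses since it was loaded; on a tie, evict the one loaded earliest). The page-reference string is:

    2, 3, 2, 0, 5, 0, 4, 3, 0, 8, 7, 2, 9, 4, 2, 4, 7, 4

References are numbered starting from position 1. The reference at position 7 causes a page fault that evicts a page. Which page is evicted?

0

pos 1: 2 → fault, frames {2}
pos 2: 3 → fault, frames {2,3}
pos 3: 2 → hit
pos 4: 0 → fault, evict 3, frames {2,0}
pos 5: 5 → fault, evict 0, frames {2,5}
pos 6: 0 → fault, evict 5, frames {2,0}
pos 7: 4 → fault, evict 0, frames {2,4}
At position 7, page 0 is evicted.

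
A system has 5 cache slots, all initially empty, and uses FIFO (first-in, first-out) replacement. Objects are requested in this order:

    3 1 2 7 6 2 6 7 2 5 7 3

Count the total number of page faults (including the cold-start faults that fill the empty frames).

3 → miss, frames [3]
1 → miss, frames [3, 1]
2 → miss, frames [3, 1, 2]
7 → miss, frames [3, 1, 2, 7]
6 → miss, frames [3, 1, 2, 7, 6]
2 → hit
6 → hit
7 → hit
2 → hit
5 → miss, evict 3, frames [1, 2, 7, 6, 5]
7 → hit
3 → miss, evict 1, frames [2, 7, 6, 5, 3]
Page faults: 7.

7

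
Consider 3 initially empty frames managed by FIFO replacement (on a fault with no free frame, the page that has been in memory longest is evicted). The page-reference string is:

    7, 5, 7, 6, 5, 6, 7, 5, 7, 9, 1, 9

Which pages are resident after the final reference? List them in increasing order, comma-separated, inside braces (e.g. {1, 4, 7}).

7 -> fault, frames (7)
5 -> fault, frames (7 5)
7 -> hit
6 -> fault, frames (7 5 6)
5 -> hit
6 -> hit
7 -> hit
5 -> hit
7 -> hit
9 -> fault, evict 7, frames (5 6 9)
1 -> fault, evict 5, frames (6 9 1)
9 -> hit

{1, 6, 9}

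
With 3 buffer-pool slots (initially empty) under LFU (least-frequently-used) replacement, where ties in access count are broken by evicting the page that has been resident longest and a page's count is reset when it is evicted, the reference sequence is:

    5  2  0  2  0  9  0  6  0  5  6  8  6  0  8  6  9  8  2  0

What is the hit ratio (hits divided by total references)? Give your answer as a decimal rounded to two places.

5 -> fault, frames (5)
2 -> fault, frames (5 2)
0 -> fault, frames (5 2 0)
2 -> hit
0 -> hit
9 -> fault, evict 5, frames (2 0 9)
0 -> hit
6 -> fault, evict 9, frames (2 0 6)
0 -> hit
5 -> fault, evict 6, frames (2 0 5)
6 -> fault, evict 5, frames (2 0 6)
8 -> fault, evict 6, frames (2 0 8)
6 -> fault, evict 8, frames (2 0 6)
0 -> hit
8 -> fault, evict 6, frames (2 0 8)
6 -> fault, evict 8, frames (2 0 6)
9 -> fault, evict 6, frames (2 0 9)
8 -> fault, evict 9, frames (2 0 8)
2 -> hit
0 -> hit
Hits: 7 of 20 references → 7/20 = 0.3500.

0.35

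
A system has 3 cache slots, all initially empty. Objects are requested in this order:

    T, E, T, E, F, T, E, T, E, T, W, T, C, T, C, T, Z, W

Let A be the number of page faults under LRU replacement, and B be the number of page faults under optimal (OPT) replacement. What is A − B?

Under LRU: F F . . F . . . . . F . F . . . F F → 7 faults.
Under OPT: F F . . F . . . . . F . F . . . F . → 6 faults.
A − B = 7 − 6 = 1.

1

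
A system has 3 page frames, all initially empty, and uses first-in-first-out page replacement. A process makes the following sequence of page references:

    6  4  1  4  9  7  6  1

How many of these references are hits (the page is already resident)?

6 -> fault, frames (6)
4 -> fault, frames (6 4)
1 -> fault, frames (6 4 1)
4 -> hit
9 -> fault, evict 6, frames (4 1 9)
7 -> fault, evict 4, frames (1 9 7)
6 -> fault, evict 1, frames (9 7 6)
1 -> fault, evict 9, frames (7 6 1)
Hits: 1.

1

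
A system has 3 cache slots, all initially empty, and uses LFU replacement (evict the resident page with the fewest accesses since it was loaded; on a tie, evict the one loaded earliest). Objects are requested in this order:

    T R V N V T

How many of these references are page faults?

5

T: miss, frames (T)
R: miss, frames (T R)
V: miss, frames (T R V)
N: miss, evict T, frames (R V N)
V: hit
T: miss, evict R, frames (V N T)
Page faults: 5.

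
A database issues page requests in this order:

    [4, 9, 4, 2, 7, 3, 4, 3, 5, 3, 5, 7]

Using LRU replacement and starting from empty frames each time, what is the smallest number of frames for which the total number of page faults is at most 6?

4

f=1: 12 faults
f=2: 8 faults
f=3: 8 faults
f=4: 6 faults
f=5: 6 faults
f=6: 6 faults
Smallest f with faults ≤ 6 is 4.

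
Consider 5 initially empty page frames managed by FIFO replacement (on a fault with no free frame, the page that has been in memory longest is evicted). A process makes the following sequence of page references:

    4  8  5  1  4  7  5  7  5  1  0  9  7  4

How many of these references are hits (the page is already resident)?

6

4: miss, frames {4}
8: miss, frames {4,8}
5: miss, frames {4,8,5}
1: miss, frames {4,8,5,1}
4: hit
7: miss, frames {4,8,5,1,7}
5: hit
7: hit
5: hit
1: hit
0: miss, evict 4, frames {8,5,1,7,0}
9: miss, evict 8, frames {5,1,7,0,9}
7: hit
4: miss, evict 5, frames {1,7,0,9,4}
Hits: 6.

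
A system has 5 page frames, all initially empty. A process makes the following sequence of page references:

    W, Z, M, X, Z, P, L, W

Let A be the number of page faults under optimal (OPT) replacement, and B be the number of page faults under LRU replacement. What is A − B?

-1

Under OPT: F F F F . F F . → 6 faults.
Under LRU: F F F F . F F F → 7 faults.
A − B = 6 − 7 = -1.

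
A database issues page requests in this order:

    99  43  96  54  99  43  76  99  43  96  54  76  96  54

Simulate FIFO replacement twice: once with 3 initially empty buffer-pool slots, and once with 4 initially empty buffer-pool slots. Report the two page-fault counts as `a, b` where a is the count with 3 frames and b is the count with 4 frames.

3 frames: F F F F F F F . . F F . . . → 9 faults.
4 frames: F F F F . . F F F F F F . . → 10 faults.
10 > 9: adding a frame increased faults — Belady's anomaly.

9, 10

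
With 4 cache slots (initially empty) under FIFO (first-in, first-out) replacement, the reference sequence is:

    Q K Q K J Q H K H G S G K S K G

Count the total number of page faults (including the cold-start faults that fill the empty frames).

7

Q → miss, frames {Q}
K → miss, frames {Q,K}
Q → hit
K → hit
J → miss, frames {Q,K,J}
Q → hit
H → miss, frames {Q,K,J,H}
K → hit
H → hit
G → miss, evict Q, frames {K,J,H,G}
S → miss, evict K, frames {J,H,G,S}
G → hit
K → miss, evict J, frames {H,G,S,K}
S → hit
K → hit
G → hit
Page faults: 7.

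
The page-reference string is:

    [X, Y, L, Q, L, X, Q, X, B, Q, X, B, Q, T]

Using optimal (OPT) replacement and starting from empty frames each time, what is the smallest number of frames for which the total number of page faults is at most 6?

f=1: 14 faults
f=2: 9 faults
f=3: 6 faults
f=4: 6 faults
f=5: 6 faults
f=6: 6 faults
Smallest f with faults ≤ 6 is 3.

3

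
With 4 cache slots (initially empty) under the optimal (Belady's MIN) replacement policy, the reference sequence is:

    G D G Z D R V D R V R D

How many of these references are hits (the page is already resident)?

G: miss, frames [G]
D: miss, frames [G, D]
G: hit
Z: miss, frames [G, D, Z]
D: hit
R: miss, frames [G, D, Z, R]
V: miss, evict Z, frames [G, D, R, V]
D: hit
R: hit
V: hit
R: hit
D: hit
Hits: 7.

7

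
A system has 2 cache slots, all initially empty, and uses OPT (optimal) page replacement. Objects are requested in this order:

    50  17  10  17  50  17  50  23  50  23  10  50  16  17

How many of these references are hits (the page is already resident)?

50 → miss, frames (50)
17 → miss, frames (50 17)
10 → miss, evict 50, frames (17 10)
17 → hit
50 → miss, evict 10, frames (17 50)
17 → hit
50 → hit
23 → miss, evict 17, frames (50 23)
50 → hit
23 → hit
10 → miss, evict 23, frames (50 10)
50 → hit
16 → miss, evict 10, frames (50 16)
17 → miss, evict 16, frames (50 17)
Hits: 6.

6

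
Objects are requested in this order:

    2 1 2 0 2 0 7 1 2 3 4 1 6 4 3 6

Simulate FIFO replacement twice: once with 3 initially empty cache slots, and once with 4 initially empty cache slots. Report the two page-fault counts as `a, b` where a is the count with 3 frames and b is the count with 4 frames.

10, 8

3 frames: F F . F . . F . F F F F F . F . → 10 faults.
4 frames: F F . F . . F . . F F F F . . . → 8 faults.
8 < 10: adding a frame reduced faults, as is typical.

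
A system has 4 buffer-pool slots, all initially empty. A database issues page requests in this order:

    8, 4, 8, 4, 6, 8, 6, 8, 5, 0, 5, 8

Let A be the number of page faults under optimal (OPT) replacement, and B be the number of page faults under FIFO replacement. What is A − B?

-1

Under OPT: F F . . F . . . F F . . → 5 faults.
Under FIFO: F F . . F . . . F F . F → 6 faults.
A − B = 5 − 6 = -1.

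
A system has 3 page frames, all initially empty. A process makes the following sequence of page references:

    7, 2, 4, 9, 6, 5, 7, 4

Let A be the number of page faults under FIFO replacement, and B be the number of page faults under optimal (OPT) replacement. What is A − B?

Under FIFO: F F F F F F F F → 8 faults.
Under OPT: F F F F F F . . → 6 faults.
A − B = 8 − 6 = 2.

2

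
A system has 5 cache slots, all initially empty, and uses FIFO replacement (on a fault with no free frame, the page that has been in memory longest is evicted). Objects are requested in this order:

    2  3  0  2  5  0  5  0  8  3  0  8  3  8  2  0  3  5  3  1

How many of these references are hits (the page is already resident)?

14

2 -> miss, frames (2)
3 -> miss, frames (2 3)
0 -> miss, frames (2 3 0)
2 -> hit
5 -> miss, frames (2 3 0 5)
0 -> hit
5 -> hit
0 -> hit
8 -> miss, frames (2 3 0 5 8)
3 -> hit
0 -> hit
8 -> hit
3 -> hit
8 -> hit
2 -> hit
0 -> hit
3 -> hit
5 -> hit
3 -> hit
1 -> miss, evict 2, frames (3 0 5 8 1)
Hits: 14.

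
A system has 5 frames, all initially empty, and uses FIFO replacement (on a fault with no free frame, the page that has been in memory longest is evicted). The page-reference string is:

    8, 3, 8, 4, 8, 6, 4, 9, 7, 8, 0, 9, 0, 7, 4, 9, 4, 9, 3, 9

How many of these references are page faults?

8: fault, frames (8)
3: fault, frames (8 3)
8: hit
4: fault, frames (8 3 4)
8: hit
6: fault, frames (8 3 4 6)
4: hit
9: fault, frames (8 3 4 6 9)
7: fault, evict 8, frames (3 4 6 9 7)
8: fault, evict 3, frames (4 6 9 7 8)
0: fault, evict 4, frames (6 9 7 8 0)
9: hit
0: hit
7: hit
4: fault, evict 6, frames (9 7 8 0 4)
9: hit
4: hit
9: hit
3: fault, evict 9, frames (7 8 0 4 3)
9: fault, evict 7, frames (8 0 4 3 9)
Page faults: 11.

11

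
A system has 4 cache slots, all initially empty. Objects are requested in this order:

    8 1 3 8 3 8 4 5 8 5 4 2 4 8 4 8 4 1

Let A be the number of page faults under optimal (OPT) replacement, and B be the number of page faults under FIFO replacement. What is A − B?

-2

Under OPT: F F F . . . F F . . . F . . . . . . → 6 faults.
Under FIFO: F F F . . . F F F . . F . . . . . F → 8 faults.
A − B = 6 − 8 = -2.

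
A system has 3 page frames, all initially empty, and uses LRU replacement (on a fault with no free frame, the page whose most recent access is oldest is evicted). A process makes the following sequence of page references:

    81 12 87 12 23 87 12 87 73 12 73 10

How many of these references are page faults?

6

81 -> fault, frames [81]
12 -> fault, frames [81, 12]
87 -> fault, frames [81, 12, 87]
12 -> hit
23 -> fault, evict 81, frames [87, 12, 23]
87 -> hit
12 -> hit
87 -> hit
73 -> fault, evict 23, frames [12, 87, 73]
12 -> hit
73 -> hit
10 -> fault, evict 87, frames [12, 73, 10]
Page faults: 6.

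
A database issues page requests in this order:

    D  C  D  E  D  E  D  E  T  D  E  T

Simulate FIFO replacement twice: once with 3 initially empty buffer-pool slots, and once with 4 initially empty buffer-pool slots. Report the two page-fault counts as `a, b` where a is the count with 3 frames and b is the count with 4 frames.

3 frames: F F . F . . . . F F . . → 5 faults.
4 frames: F F . F . . . . F . . . → 4 faults.
4 < 5: adding a frame reduced faults, as is typical.

5, 4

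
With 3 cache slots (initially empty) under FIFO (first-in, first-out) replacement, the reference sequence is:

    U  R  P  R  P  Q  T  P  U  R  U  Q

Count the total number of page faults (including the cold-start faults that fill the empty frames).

U -> miss, frames [U]
R -> miss, frames [U, R]
P -> miss, frames [U, R, P]
R -> hit
P -> hit
Q -> miss, evict U, frames [R, P, Q]
T -> miss, evict R, frames [P, Q, T]
P -> hit
U -> miss, evict P, frames [Q, T, U]
R -> miss, evict Q, frames [T, U, R]
U -> hit
Q -> miss, evict T, frames [U, R, Q]
Page faults: 8.

8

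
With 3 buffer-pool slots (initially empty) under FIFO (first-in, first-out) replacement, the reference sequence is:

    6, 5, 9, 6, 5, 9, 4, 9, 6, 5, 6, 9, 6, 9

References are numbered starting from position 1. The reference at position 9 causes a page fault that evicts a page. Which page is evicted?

pos 1: 6 → miss, frames [6]
pos 2: 5 → miss, frames [6, 5]
pos 3: 9 → miss, frames [6, 5, 9]
pos 4: 6 → hit
pos 5: 5 → hit
pos 6: 9 → hit
pos 7: 4 → miss, evict 6, frames [5, 9, 4]
pos 8: 9 → hit
pos 9: 6 → miss, evict 5, frames [9, 4, 6]
At position 9, page 5 is evicted.

5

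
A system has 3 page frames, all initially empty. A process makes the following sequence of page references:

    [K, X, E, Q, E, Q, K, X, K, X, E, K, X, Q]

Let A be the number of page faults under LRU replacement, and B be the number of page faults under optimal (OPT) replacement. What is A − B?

2

Under LRU: F F F F . . F F . . F . . F → 8 faults.
Under OPT: F F F F . . . F . . . . . F → 6 faults.
A − B = 8 − 6 = 2.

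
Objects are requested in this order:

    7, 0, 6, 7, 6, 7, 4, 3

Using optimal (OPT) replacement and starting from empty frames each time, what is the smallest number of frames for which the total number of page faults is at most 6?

f=1: 8 faults
f=2: 5 faults
f=3: 5 faults
f=4: 5 faults
f=5: 5 faults
Smallest f with faults ≤ 6 is 2.

2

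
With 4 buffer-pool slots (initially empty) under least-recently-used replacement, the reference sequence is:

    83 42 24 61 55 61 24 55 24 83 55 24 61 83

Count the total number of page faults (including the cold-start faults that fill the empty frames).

83: miss, frames [83]
42: miss, frames [83, 42]
24: miss, frames [83, 42, 24]
61: miss, frames [83, 42, 24, 61]
55: miss, evict 83, frames [42, 24, 61, 55]
61: hit
24: hit
55: hit
24: hit
83: miss, evict 42, frames [61, 55, 24, 83]
55: hit
24: hit
61: hit
83: hit
Page faults: 6.

6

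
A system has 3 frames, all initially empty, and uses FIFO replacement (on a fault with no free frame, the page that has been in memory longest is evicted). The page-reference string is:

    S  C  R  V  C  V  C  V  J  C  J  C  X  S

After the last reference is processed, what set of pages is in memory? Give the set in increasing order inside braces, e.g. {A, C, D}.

S -> miss, frames (S)
C -> miss, frames (S C)
R -> miss, frames (S C R)
V -> miss, evict S, frames (C R V)
C -> hit
V -> hit
C -> hit
V -> hit
J -> miss, evict C, frames (R V J)
C -> miss, evict R, frames (V J C)
J -> hit
C -> hit
X -> miss, evict V, frames (J C X)
S -> miss, evict J, frames (C X S)

{C, S, X}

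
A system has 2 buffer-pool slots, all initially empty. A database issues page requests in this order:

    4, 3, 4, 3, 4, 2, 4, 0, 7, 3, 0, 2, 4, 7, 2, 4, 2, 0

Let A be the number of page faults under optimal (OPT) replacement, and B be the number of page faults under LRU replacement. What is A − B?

-2

Under OPT: F F . . . F . F F F . F F F . F . F → 11 faults.
Under LRU: F F . . . F . F F F F F F F F F . F → 13 faults.
A − B = 11 − 13 = -2.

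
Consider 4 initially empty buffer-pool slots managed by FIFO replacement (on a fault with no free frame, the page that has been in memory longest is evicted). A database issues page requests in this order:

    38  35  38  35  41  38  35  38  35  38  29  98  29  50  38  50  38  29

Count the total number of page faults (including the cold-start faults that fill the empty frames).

7

38: fault, frames [38]
35: fault, frames [38, 35]
38: hit
35: hit
41: fault, frames [38, 35, 41]
38: hit
35: hit
38: hit
35: hit
38: hit
29: fault, frames [38, 35, 41, 29]
98: fault, evict 38, frames [35, 41, 29, 98]
29: hit
50: fault, evict 35, frames [41, 29, 98, 50]
38: fault, evict 41, frames [29, 98, 50, 38]
50: hit
38: hit
29: hit
Page faults: 7.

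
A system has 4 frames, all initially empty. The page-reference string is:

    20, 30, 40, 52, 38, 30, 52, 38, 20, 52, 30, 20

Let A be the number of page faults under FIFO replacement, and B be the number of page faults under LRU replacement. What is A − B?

Under FIFO: F F F F F . . . F . F . → 7 faults.
Under LRU: F F F F F . . . F . . . → 6 faults.
A − B = 7 − 6 = 1.

1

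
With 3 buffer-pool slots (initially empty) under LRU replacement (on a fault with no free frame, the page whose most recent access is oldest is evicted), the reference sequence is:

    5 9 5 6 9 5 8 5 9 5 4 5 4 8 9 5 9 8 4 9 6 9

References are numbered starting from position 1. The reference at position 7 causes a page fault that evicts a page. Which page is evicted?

pos 1: 5 → fault, frames [5]
pos 2: 9 → fault, frames [5, 9]
pos 3: 5 → hit
pos 4: 6 → fault, frames [9, 5, 6]
pos 5: 9 → hit
pos 6: 5 → hit
pos 7: 8 → fault, evict 6, frames [9, 5, 8]
At position 7, page 6 is evicted.

6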